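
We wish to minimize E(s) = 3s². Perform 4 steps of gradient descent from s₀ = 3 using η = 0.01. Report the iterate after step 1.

2.82

E′(s) = 6s
Step 1: E′(3) = 18; s₁ = 3 − 0.01·18 = 2.82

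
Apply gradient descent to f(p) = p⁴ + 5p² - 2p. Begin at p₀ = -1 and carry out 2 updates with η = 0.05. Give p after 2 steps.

f′(p) = 4p³ + 10p - 2
p₁ = -1 − 0.05·(-16) = -0.2
p₂ = -0.2 − 0.05·(-4.032) = 0.0016

0.0016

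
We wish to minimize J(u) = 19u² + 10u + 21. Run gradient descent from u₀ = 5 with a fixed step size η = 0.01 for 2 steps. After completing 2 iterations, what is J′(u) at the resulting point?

76.88

J′(u) = 38u + 10
Step 1: J′(5) = 200; u₁ = 5 − 0.01·200 = 3
Step 2: J′(3) = 124; u₂ = 3 − 0.01·124 = 1.76
J′(u) at (1.76) = 76.88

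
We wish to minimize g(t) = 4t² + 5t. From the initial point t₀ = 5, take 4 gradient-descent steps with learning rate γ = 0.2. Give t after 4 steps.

0.104

g′(t) = 8t + 5
Step 1: g′(5) = 45; t₁ = 5 − 0.2·45 = -4
Step 2: g′(-4) = -27; t₂ = -4 − 0.2·(-27) = 1.4
Step 3: g′(1.4) = 16.2; t₃ = 1.4 − 0.2·16.2 = -1.84
Step 4: g′(-1.84) = -9.72; t₄ = -1.84 − 0.2·(-9.72) = 0.104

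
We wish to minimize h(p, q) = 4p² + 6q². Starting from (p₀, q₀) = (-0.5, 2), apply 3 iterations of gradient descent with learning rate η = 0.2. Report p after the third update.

∇h = (8p, 12q)
Step 1: at (-0.5, 2), ∇h = (-4, 24) → (-0.5, 2) − 0.2·(-4, 24) = (0.3, -2.8)
Step 2: at (0.3, -2.8), ∇h = (2.4, -33.6) → (0.3, -2.8) − 0.2·(2.4, -33.6) = (-0.18, 3.92)
Step 3: at (-0.18, 3.92), ∇h = (-1.44, 47.04) → (-0.18, 3.92) − 0.2·(-1.44, 47.04) = (0.108, -5.488)
p = 0.108

0.108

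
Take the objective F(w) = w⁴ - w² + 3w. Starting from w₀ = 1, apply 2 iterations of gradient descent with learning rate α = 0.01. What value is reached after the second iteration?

0.904705

F′(w) = 4w³ - 2w + 3
w₁ = 1 − 0.01·5 = 0.95
w₂ = 0.95 − 0.01·4.5295 = 0.904705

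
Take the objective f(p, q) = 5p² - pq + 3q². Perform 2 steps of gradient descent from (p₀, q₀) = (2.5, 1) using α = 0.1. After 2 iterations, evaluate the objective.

∇f = (10p - q, -p + 6q)
Step 1: at (2.5, 1), ∇f = (24, 3.5) → (2.5, 1) − 0.1·(24, 3.5) = (0.1, 0.65)
Step 2: at (0.1, 0.65), ∇f = (0.35, 3.8) → (0.1, 0.65) − 0.1·(0.35, 3.8) = (0.065, 0.27)
f(0.065, 0.27) = 0.222275

0.222275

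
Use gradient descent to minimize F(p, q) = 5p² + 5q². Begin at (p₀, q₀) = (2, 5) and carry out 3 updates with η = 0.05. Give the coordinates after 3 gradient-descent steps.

∇F = (10p, 10q)
Step 1: at (2, 5), ∇F = (20, 50) → (2, 5) − 0.05·(20, 50) = (1, 2.5)
Step 2: at (1, 2.5), ∇F = (10, 25) → (1, 2.5) − 0.05·(10, 25) = (0.5, 1.25)
Step 3: at (0.5, 1.25), ∇F = (5, 12.5) → (0.5, 1.25) − 0.05·(5, 12.5) = (0.25, 0.625)

(0.25, 0.625)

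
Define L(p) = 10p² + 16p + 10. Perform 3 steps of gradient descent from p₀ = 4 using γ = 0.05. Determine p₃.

-0.8

L′(p) = 20p + 16
Step 1: L′(4) = 96; p₁ = 4 − 0.05·96 = -0.8
Step 2: L′(-0.8) = 0; p₂ = -0.8 − 0.05·0 = -0.8
Step 3: L′(-0.8) = 0; p₃ = -0.8 − 0.05·0 = -0.8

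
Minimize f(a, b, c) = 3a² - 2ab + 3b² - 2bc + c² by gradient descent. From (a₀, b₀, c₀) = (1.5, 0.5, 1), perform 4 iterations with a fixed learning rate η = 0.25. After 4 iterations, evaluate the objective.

∇f = (6a - 2b, -2a + 6b - 2c, -2b + 2c)
(a₁, b₁, c₁) = (1.5, 0.5, 1) − 0.25·(8, -2, 1) = (-0.5, 1, 0.75)
(a₂, b₂, c₂) = (-0.5, 1, 0.75) − 0.25·(-5, 5.5, -0.5) = (0.75, -0.375, 0.875)
(a₃, b₃, c₃) = (0.75, -0.375, 0.875) − 0.25·(5.25, -5.5, 2.5) = (-0.5625, 1, 0.25)
(a₄, b₄, c₄) = (-0.5625, 1, 0.25) − 0.25·(-5.375, 6.625, -1.5) = (0.78125, -0.65625, 0.625)
f(0.78125, -0.65625, 0.625) = 5.359375

5.359375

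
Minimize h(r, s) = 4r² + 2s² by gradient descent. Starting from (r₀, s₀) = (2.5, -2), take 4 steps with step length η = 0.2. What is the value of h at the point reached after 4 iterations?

0.41992448

∇h = (8r, 4s)
(r₁, s₁) = (2.5, -2) − 0.2·(20, -8) = (-1.5, -0.4)
(r₂, s₂) = (-1.5, -0.4) − 0.2·(-12, -1.6) = (0.9, -0.08)
(r₃, s₃) = (0.9, -0.08) − 0.2·(7.2, -0.32) = (-0.54, -0.016)
(r₄, s₄) = (-0.54, -0.016) − 0.2·(-4.32, -0.064) = (0.324, -0.0032)
h(0.324, -0.0032) = 0.41992448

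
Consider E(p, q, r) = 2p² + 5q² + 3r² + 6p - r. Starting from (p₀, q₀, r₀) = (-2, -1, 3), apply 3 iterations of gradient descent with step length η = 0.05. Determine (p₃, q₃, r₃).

(-1.756, -0.125, 1.1385)

∇E = (4p + 6, 10q, 6r - 1)
(p₁, q₁, r₁) = (-2, -1, 3) − 0.05·(-2, -10, 17) = (-1.9, -0.5, 2.15)
(p₂, q₂, r₂) = (-1.9, -0.5, 2.15) − 0.05·(-1.6, -5, 11.9) = (-1.82, -0.25, 1.555)
(p₃, q₃, r₃) = (-1.82, -0.25, 1.555) − 0.05·(-1.28, -2.5, 8.33) = (-1.756, -0.125, 1.1385)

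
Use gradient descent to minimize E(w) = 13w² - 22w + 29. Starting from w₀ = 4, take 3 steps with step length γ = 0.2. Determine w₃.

-232.816

E′(w) = 26w - 22
w₁ = 4 − 0.2·82 = -12.4
w₂ = -12.4 − 0.2·(-344.4) = 56.48
w₃ = 56.48 − 0.2·1446.48 = -232.816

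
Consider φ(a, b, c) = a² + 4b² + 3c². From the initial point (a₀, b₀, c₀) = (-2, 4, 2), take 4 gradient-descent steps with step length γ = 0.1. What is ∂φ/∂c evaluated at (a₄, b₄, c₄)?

0.3072

∇φ = (2a, 8b, 6c)
Step 1: at (-2, 4, 2), ∇φ = (-4, 32, 12) → (-2, 4, 2) − 0.1·(-4, 32, 12) = (-1.6, 0.8, 0.8)
Step 2: at (-1.6, 0.8, 0.8), ∇φ = (-3.2, 6.4, 4.8) → (-1.6, 0.8, 0.8) − 0.1·(-3.2, 6.4, 4.8) = (-1.28, 0.16, 0.32)
Step 3: at (-1.28, 0.16, 0.32), ∇φ = (-2.56, 1.28, 1.92) → (-1.28, 0.16, 0.32) − 0.1·(-2.56, 1.28, 1.92) = (-1.024, 0.032, 0.128)
Step 4: at (-1.024, 0.032, 0.128), ∇φ = (-2.048, 0.256, 0.768) → (-1.024, 0.032, 0.128) − 0.1·(-2.048, 0.256, 0.768) = (-0.8192, 0.0064, 0.0512)
∂φ/∂c at (-0.8192, 0.0064, 0.0512) = 0.3072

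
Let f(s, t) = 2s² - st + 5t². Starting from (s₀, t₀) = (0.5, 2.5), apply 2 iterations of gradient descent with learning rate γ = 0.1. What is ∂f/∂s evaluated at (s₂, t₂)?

1.285

∇f = (4s - t, -s + 10t)
(s₁, t₁) = (0.5, 2.5) − 0.1·(-0.5, 24.5) = (0.55, 0.05)
(s₂, t₂) = (0.55, 0.05) − 0.1·(2.15, -0.05) = (0.335, 0.055)
∂f/∂s at (0.335, 0.055) = 1.285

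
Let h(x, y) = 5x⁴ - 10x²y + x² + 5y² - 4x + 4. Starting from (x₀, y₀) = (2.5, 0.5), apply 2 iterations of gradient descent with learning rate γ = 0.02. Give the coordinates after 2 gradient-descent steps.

(8.7689132, 3.45858)

∇h = (20x³ - 20xy + 2x - 4, -10x² + 10y)
Step 1: at (2.5, 0.5), ∇h = (288.5, -57.5) → (2.5, 0.5) − 0.02·(288.5, -57.5) = (-3.27, 1.65)
Step 2: at (-3.27, 1.65), ∇h = (-601.94566, -90.429) → (-3.27, 1.65) − 0.02·(-601.94566, -90.429) = (8.7689132, 3.45858)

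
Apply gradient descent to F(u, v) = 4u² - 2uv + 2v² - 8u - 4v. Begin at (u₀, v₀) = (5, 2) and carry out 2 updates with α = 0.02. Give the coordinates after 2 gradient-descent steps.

(3.9744, 2.208)

∇F = (8u - 2v - 8, -2u + 4v - 4)
(u₁, v₁) = (5, 2) − 0.02·(28, -6) = (4.44, 2.12)
(u₂, v₂) = (4.44, 2.12) − 0.02·(23.28, -4.4) = (3.9744, 2.208)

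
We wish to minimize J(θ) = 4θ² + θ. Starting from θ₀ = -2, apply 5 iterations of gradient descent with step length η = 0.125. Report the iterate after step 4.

J′(θ) = 8θ + 1
θ₁ = -2 − 0.125·(-15) = -0.125
θ₂ = -0.125 − 0.125·0 = -0.125
θ₃ = -0.125 − 0.125·0 = -0.125
θ₄ = -0.125 − 0.125·0 = -0.125

-0.125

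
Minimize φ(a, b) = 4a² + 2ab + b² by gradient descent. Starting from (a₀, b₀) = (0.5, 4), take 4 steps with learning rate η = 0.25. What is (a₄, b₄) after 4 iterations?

∇φ = (8a + 2b, 2a + 2b)
(a₁, b₁) = (0.5, 4) − 0.25·(12, 9) = (-2.5, 1.75)
(a₂, b₂) = (-2.5, 1.75) − 0.25·(-16.5, -1.5) = (1.625, 2.125)
(a₃, b₃) = (1.625, 2.125) − 0.25·(17.25, 7.5) = (-2.6875, 0.25)
(a₄, b₄) = (-2.6875, 0.25) − 0.25·(-21, -4.875) = (2.5625, 1.46875)

(2.5625, 1.46875)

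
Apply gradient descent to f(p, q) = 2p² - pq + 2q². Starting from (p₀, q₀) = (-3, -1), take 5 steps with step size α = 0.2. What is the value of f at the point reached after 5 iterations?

0.0012582912

∇f = (4p - q, -p + 4q)
(p₁, q₁) = (-3, -1) − 0.2·(-11, -1) = (-0.8, -0.8)
(p₂, q₂) = (-0.8, -0.8) − 0.2·(-2.4, -2.4) = (-0.32, -0.32)
(p₃, q₃) = (-0.32, -0.32) − 0.2·(-0.96, -0.96) = (-0.128, -0.128)
(p₄, q₄) = (-0.128, -0.128) − 0.2·(-0.384, -0.384) = (-0.0512, -0.0512)
(p₅, q₅) = (-0.0512, -0.0512) − 0.2·(-0.1536, -0.1536) = (-0.02048, -0.02048)
f(-0.02048, -0.02048) = 0.0012582912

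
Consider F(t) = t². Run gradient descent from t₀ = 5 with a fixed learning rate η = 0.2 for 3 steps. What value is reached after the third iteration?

1.08

F′(t) = 2t
t₁ = 5 − 0.2·10 = 3
t₂ = 3 − 0.2·6 = 1.8
t₃ = 1.8 − 0.2·3.6 = 1.08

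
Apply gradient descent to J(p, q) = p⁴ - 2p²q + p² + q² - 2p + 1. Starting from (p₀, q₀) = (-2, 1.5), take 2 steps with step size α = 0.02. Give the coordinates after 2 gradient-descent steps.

(-1.31089664, 1.623616)

∇J = (4p³ - 4pq + 2p - 2, -2p² + 2q)
Step 1: at (-2, 1.5), ∇J = (-26, -5) → (-2, 1.5) − 0.02·(-26, -5) = (-1.48, 1.6)
Step 2: at (-1.48, 1.6), ∇J = (-8.455168, -1.1808) → (-1.48, 1.6) − 0.02·(-8.455168, -1.1808) = (-1.31089664, 1.623616)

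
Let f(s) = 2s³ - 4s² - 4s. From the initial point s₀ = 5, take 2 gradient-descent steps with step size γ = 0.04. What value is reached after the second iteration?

f′(s) = 6s² - 8s - 4
Step 1: f′(5) = 106; s₁ = 5 − 0.04·106 = 0.76
Step 2: f′(0.76) = -6.6144; s₂ = 0.76 − 0.04·(-6.6144) = 1.024576

1.024576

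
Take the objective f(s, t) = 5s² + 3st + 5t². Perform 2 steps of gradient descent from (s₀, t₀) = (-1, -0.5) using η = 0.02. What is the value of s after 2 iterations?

∇f = (10s + 3t, 3s + 10t)
(s₁, t₁) = (-1, -0.5) − 0.02·(-11.5, -8) = (-0.77, -0.34)
(s₂, t₂) = (-0.77, -0.34) − 0.02·(-8.72, -5.71) = (-0.5956, -0.2258)
s = -0.5956

-0.5956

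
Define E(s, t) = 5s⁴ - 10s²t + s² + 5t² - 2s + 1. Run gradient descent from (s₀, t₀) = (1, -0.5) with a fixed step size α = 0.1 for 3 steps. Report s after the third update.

-2288.552

∇E = (20s³ - 20st + 2s - 2, -10s² + 10t)
Step 1: at (1, -0.5), ∇E = (30, -15) → (1, -0.5) − 0.1·(30, -15) = (-2, 1)
Step 2: at (-2, 1), ∇E = (-126, -30) → (-2, 1) − 0.1·(-126, -30) = (10.6, 4)
Step 3: at (10.6, 4), ∇E = (22991.52, -1083.6) → (10.6, 4) − 0.1·(22991.52, -1083.6) = (-2288.552, 112.36)
s = -2288.552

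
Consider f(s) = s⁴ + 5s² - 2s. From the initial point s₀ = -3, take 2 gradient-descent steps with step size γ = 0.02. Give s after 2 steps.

-0.11936

f′(s) = 4s³ + 10s - 2
s₁ = -3 − 0.02·(-140) = -0.2
s₂ = -0.2 − 0.02·(-4.032) = -0.11936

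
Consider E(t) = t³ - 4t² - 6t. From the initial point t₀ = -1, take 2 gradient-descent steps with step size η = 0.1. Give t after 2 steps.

-2.775

E′(t) = 3t² - 8t - 6
t₁ = -1 − 0.1·5 = -1.5
t₂ = -1.5 − 0.1·12.75 = -2.775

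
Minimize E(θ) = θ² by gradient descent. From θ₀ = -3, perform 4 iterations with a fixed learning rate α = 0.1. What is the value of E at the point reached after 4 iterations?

1.50994944

E′(θ) = 2θ
Step 1: E′(-3) = -6; θ₁ = -3 − 0.1·(-6) = -2.4
Step 2: E′(-2.4) = -4.8; θ₂ = -2.4 − 0.1·(-4.8) = -1.92
Step 3: E′(-1.92) = -3.84; θ₃ = -1.92 − 0.1·(-3.84) = -1.536
Step 4: E′(-1.536) = -3.072; θ₄ = -1.536 − 0.1·(-3.072) = -1.2288
E(-1.2288) = 1.50994944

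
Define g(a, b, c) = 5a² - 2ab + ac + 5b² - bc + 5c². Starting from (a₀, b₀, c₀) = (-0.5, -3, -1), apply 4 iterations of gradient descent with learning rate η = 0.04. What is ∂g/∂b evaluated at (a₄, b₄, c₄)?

∇g = (10a - 2b + c, -2a + 10b - c, a - b + 10c)
Step 1: at (-0.5, -3, -1), ∇g = (0, -28, -7.5) → (-0.5, -3, -1) − 0.04·(0, -28, -7.5) = (-0.5, -1.88, -0.7)
Step 2: at (-0.5, -1.88, -0.7), ∇g = (-1.94, -17.1, -5.62) → (-0.5, -1.88, -0.7) − 0.04·(-1.94, -17.1, -5.62) = (-0.4224, -1.196, -0.4752)
Step 3: at (-0.4224, -1.196, -0.4752), ∇g = (-2.3072, -10.64, -3.9784) → (-0.4224, -1.196, -0.4752) − 0.04·(-2.3072, -10.64, -3.9784) = (-0.330112, -0.7704, -0.316064)
Step 4: at (-0.330112, -0.7704, -0.316064), ∇g = (-2.076384, -6.727712, -2.720352) → (-0.330112, -0.7704, -0.316064) − 0.04·(-2.076384, -6.727712, -2.720352) = (-0.24705664, -0.50129152, -0.20724992)
∂g/∂b at (-0.24705664, -0.50129152, -0.20724992) = -4.311552

-4.311552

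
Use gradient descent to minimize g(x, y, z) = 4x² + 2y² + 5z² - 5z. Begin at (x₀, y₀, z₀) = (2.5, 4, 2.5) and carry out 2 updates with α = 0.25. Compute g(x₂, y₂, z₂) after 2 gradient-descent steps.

∇g = (8x, 4y, 10z - 5)
Step 1: at (2.5, 4, 2.5), ∇g = (20, 16, 20) → (2.5, 4, 2.5) − 0.25·(20, 16, 20) = (-2.5, 0, -2.5)
Step 2: at (-2.5, 0, -2.5), ∇g = (-20, 0, -30) → (-2.5, 0, -2.5) − 0.25·(-20, 0, -30) = (2.5, 0, 5)
g(2.5, 0, 5) = 125

125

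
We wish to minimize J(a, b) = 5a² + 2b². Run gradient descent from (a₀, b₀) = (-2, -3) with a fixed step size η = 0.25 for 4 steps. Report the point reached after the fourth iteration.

∇J = (10a, 4b)
Step 1: at (-2, -3), ∇J = (-20, -12) → (-2, -3) − 0.25·(-20, -12) = (3, 0)
Step 2: at (3, 0), ∇J = (30, 0) → (3, 0) − 0.25·(30, 0) = (-4.5, 0)
Step 3: at (-4.5, 0), ∇J = (-45, 0) → (-4.5, 0) − 0.25·(-45, 0) = (6.75, 0)
Step 4: at (6.75, 0), ∇J = (67.5, 0) → (6.75, 0) − 0.25·(67.5, 0) = (-10.125, 0)

(-10.125, 0)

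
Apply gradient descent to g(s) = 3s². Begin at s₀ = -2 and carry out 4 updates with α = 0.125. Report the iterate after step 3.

g′(s) = 6s
Step 1: g′(-2) = -12; s₁ = -2 − 0.125·(-12) = -0.5
Step 2: g′(-0.5) = -3; s₂ = -0.5 − 0.125·(-3) = -0.125
Step 3: g′(-0.125) = -0.75; s₃ = -0.125 − 0.125·(-0.75) = -0.03125

-0.03125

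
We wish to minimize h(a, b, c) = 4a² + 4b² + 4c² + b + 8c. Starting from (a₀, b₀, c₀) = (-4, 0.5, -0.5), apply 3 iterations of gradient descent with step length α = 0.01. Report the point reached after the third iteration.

∇h = (8a, 8b + 1, 8c + 8)
(a₁, b₁, c₁) = (-4, 0.5, -0.5) − 0.01·(-32, 5, 4) = (-3.68, 0.45, -0.54)
(a₂, b₂, c₂) = (-3.68, 0.45, -0.54) − 0.01·(-29.44, 4.6, 3.68) = (-3.3856, 0.404, -0.5768)
(a₃, b₃, c₃) = (-3.3856, 0.404, -0.5768) − 0.01·(-27.0848, 4.232, 3.3856) = (-3.114752, 0.36168, -0.610656)

(-3.114752, 0.36168, -0.610656)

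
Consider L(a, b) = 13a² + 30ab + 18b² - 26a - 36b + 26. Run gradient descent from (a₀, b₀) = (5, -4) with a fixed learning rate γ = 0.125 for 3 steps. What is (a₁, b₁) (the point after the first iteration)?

(7, -0.25)

∇L = (26a + 30b - 26, 30a + 36b - 36)
Step 1: at (5, -4), ∇L = (-16, -30) → (5, -4) − 0.125·(-16, -30) = (7, -0.25)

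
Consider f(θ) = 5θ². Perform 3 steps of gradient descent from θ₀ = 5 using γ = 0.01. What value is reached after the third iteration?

3.645

f′(θ) = 10θ
θ₁ = 5 − 0.01·50 = 4.5
θ₂ = 4.5 − 0.01·45 = 4.05
θ₃ = 4.05 − 0.01·40.5 = 3.645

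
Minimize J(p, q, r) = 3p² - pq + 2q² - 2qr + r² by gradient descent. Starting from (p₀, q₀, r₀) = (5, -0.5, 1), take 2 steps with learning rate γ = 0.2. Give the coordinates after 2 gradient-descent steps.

∇J = (6p - q, -p + 4q - 2r, -2q + 2r)
Step 1: at (5, -0.5, 1), ∇J = (30.5, -9, 3) → (5, -0.5, 1) − 0.2·(30.5, -9, 3) = (-1.1, 1.3, 0.4)
Step 2: at (-1.1, 1.3, 0.4), ∇J = (-7.9, 5.5, -1.8) → (-1.1, 1.3, 0.4) − 0.2·(-7.9, 5.5, -1.8) = (0.48, 0.2, 0.76)

(0.48, 0.2, 0.76)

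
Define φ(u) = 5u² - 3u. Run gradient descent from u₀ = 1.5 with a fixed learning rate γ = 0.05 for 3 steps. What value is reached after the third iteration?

φ′(u) = 10u - 3
Step 1: φ′(1.5) = 12; u₁ = 1.5 − 0.05·12 = 0.9
Step 2: φ′(0.9) = 6; u₂ = 0.9 − 0.05·6 = 0.6
Step 3: φ′(0.6) = 3; u₃ = 0.6 − 0.05·3 = 0.45

0.45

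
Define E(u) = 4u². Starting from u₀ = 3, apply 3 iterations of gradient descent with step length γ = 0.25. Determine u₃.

-3

E′(u) = 8u
u₁ = 3 − 0.25·24 = -3
u₂ = -3 − 0.25·(-24) = 3
u₃ = 3 − 0.25·24 = -3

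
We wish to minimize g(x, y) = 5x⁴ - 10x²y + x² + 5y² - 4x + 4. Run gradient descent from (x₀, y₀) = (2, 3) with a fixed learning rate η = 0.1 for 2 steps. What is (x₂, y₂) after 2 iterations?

(-1.2, 4)

∇g = (20x³ - 20xy + 2x - 4, -10x² + 10y)
(x₁, y₁) = (2, 3) − 0.1·(40, -10) = (-2, 4)
(x₂, y₂) = (-2, 4) − 0.1·(-8, 0) = (-1.2, 4)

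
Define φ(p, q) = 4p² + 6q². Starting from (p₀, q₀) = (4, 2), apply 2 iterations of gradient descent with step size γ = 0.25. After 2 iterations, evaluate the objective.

448

∇φ = (8p, 12q)
Step 1: at (4, 2), ∇φ = (32, 24) → (4, 2) − 0.25·(32, 24) = (-4, -4)
Step 2: at (-4, -4), ∇φ = (-32, -48) → (-4, -4) − 0.25·(-32, -48) = (4, 8)
φ(4, 8) = 448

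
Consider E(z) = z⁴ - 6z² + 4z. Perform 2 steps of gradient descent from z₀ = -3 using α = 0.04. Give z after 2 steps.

E′(z) = 4z³ - 12z + 4
Step 1: E′(-3) = -68; z₁ = -3 − 0.04·(-68) = -0.28
Step 2: E′(-0.28) = 7.272192; z₂ = -0.28 − 0.04·7.272192 = -0.57088768

-0.57088768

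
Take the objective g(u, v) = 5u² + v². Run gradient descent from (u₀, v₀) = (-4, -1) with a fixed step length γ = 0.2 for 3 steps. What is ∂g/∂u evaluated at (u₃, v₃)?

∇g = (10u, 2v)
(u₁, v₁) = (-4, -1) − 0.2·(-40, -2) = (4, -0.6)
(u₂, v₂) = (4, -0.6) − 0.2·(40, -1.2) = (-4, -0.36)
(u₃, v₃) = (-4, -0.36) − 0.2·(-40, -0.72) = (4, -0.216)
∂g/∂u at (4, -0.216) = 40

40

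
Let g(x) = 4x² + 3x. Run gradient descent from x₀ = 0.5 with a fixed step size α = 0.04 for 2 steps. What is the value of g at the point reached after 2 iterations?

0.09230464

g′(x) = 8x + 3
Step 1: g′(0.5) = 7; x₁ = 0.5 − 0.04·7 = 0.22
Step 2: g′(0.22) = 4.76; x₂ = 0.22 − 0.04·4.76 = 0.0296
g(0.0296) = 0.09230464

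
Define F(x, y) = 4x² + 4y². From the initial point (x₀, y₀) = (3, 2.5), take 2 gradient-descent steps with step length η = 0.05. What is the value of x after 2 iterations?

1.08

∇F = (8x, 8y)
Step 1: at (3, 2.5), ∇F = (24, 20) → (3, 2.5) − 0.05·(24, 20) = (1.8, 1.5)
Step 2: at (1.8, 1.5), ∇F = (14.4, 12) → (1.8, 1.5) − 0.05·(14.4, 12) = (1.08, 0.9)
x = 1.08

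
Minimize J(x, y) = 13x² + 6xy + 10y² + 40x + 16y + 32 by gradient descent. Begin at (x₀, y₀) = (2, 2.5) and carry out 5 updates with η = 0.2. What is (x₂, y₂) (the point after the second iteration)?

(89.2, 59.38)

∇J = (26x + 6y + 40, 6x + 20y + 16)
(x₁, y₁) = (2, 2.5) − 0.2·(107, 78) = (-19.4, -13.1)
(x₂, y₂) = (-19.4, -13.1) − 0.2·(-543, -362.4) = (89.2, 59.38)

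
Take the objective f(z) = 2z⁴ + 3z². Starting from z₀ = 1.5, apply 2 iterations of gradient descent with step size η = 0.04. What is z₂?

f′(z) = 8z³ + 6z
Step 1: f′(1.5) = 36; z₁ = 1.5 − 0.04·36 = 0.06
Step 2: f′(0.06) = 0.361728; z₂ = 0.06 − 0.04·0.361728 = 0.04553088

0.04553088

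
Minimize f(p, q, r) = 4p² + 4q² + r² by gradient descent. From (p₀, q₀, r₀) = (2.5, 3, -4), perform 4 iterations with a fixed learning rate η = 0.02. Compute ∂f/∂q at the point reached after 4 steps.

11.94891264

∇f = (8p, 8q, 2r)
Step 1: at (2.5, 3, -4), ∇f = (20, 24, -8) → (2.5, 3, -4) − 0.02·(20, 24, -8) = (2.1, 2.52, -3.84)
Step 2: at (2.1, 2.52, -3.84), ∇f = (16.8, 20.16, -7.68) → (2.1, 2.52, -3.84) − 0.02·(16.8, 20.16, -7.68) = (1.764, 2.1168, -3.6864)
Step 3: at (1.764, 2.1168, -3.6864), ∇f = (14.112, 16.9344, -7.3728) → (1.764, 2.1168, -3.6864) − 0.02·(14.112, 16.9344, -7.3728) = (1.48176, 1.778112, -3.538944)
Step 4: at (1.48176, 1.778112, -3.538944), ∇f = (11.85408, 14.224896, -7.077888) → (1.48176, 1.778112, -3.538944) − 0.02·(11.85408, 14.224896, -7.077888) = (1.2446784, 1.49361408, -3.39738624)
∂f/∂q at (1.2446784, 1.49361408, -3.39738624) = 11.94891264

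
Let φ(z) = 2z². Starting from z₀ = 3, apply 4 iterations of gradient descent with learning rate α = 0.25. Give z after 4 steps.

0

φ′(z) = 4z
z₁ = 3 − 0.25·12 = 0
z₂ = 0 − 0.25·0 = 0
z₃ = 0 − 0.25·0 = 0
z₄ = 0 − 0.25·0 = 0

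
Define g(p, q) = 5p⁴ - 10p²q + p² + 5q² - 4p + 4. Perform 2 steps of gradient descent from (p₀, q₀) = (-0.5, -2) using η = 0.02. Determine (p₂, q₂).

(0.09695, -1.2395)

∇g = (20p³ - 20pq + 2p - 4, -10p² + 10q)
Step 1: at (-0.5, -2), ∇g = (-27.5, -22.5) → (-0.5, -2) − 0.02·(-27.5, -22.5) = (0.05, -1.55)
Step 2: at (0.05, -1.55), ∇g = (-2.3475, -15.525) → (0.05, -1.55) − 0.02·(-2.3475, -15.525) = (0.09695, -1.2395)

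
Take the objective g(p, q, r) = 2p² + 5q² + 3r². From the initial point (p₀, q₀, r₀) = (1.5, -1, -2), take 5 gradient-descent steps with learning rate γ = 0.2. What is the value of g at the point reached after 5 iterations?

∇g = (4p, 10q, 6r)
(p₁, q₁, r₁) = (1.5, -1, -2) − 0.2·(6, -10, -12) = (0.3, 1, 0.4)
(p₂, q₂, r₂) = (0.3, 1, 0.4) − 0.2·(1.2, 10, 2.4) = (0.06, -1, -0.08)
(p₃, q₃, r₃) = (0.06, -1, -0.08) − 0.2·(0.24, -10, -0.48) = (0.012, 1, 0.016)
(p₄, q₄, r₄) = (0.012, 1, 0.016) − 0.2·(0.048, 10, 0.096) = (0.0024, -1, -0.0032)
(p₅, q₅, r₅) = (0.0024, -1, -0.0032) − 0.2·(0.0096, -10, -0.0192) = (0.00048, 1, 0.00064)
g(0.00048, 1, 0.00064) = 5.0000016896

5.0000016896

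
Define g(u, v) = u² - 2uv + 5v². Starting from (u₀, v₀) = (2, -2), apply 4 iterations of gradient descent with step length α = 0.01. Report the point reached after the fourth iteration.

∇g = (2u - 2v, -2u + 10v)
Step 1: at (2, -2), ∇g = (8, -24) → (2, -2) − 0.01·(8, -24) = (1.92, -1.76)
Step 2: at (1.92, -1.76), ∇g = (7.36, -21.44) → (1.92, -1.76) − 0.01·(7.36, -21.44) = (1.8464, -1.5456)
Step 3: at (1.8464, -1.5456), ∇g = (6.784, -19.1488) → (1.8464, -1.5456) − 0.01·(6.784, -19.1488) = (1.77856, -1.354112)
Step 4: at (1.77856, -1.354112), ∇g = (6.265344, -17.09824) → (1.77856, -1.354112) − 0.01·(6.265344, -17.09824) = (1.71590656, -1.1831296)

(1.71590656, -1.1831296)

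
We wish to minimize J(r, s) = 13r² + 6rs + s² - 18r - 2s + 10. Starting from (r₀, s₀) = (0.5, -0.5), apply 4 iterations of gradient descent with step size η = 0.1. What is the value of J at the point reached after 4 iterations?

95.38487296

∇J = (26r + 6s - 18, 6r + 2s - 2)
Step 1: at (0.5, -0.5), ∇J = (-8, 0) → (0.5, -0.5) − 0.1·(-8, 0) = (1.3, -0.5)
Step 2: at (1.3, -0.5), ∇J = (12.8, 4.8) → (1.3, -0.5) − 0.1·(12.8, 4.8) = (0.02, -0.98)
Step 3: at (0.02, -0.98), ∇J = (-23.36, -3.84) → (0.02, -0.98) − 0.1·(-23.36, -3.84) = (2.356, -0.596)
Step 4: at (2.356, -0.596), ∇J = (39.68, 10.944) → (2.356, -0.596) − 0.1·(39.68, 10.944) = (-1.612, -1.6904)
J(-1.612, -1.6904) = 95.38487296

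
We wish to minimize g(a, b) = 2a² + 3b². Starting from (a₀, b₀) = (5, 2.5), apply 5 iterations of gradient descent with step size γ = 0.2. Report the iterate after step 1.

(1, -0.5)

∇g = (4a, 6b)
(a₁, b₁) = (5, 2.5) − 0.2·(20, 15) = (1, -0.5)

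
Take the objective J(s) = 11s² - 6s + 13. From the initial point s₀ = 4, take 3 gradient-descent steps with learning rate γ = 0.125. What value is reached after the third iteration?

-19.703125

J′(s) = 22s - 6
Step 1: J′(4) = 82; s₁ = 4 − 0.125·82 = -6.25
Step 2: J′(-6.25) = -143.5; s₂ = -6.25 − 0.125·(-143.5) = 11.6875
Step 3: J′(11.6875) = 251.125; s₃ = 11.6875 − 0.125·251.125 = -19.703125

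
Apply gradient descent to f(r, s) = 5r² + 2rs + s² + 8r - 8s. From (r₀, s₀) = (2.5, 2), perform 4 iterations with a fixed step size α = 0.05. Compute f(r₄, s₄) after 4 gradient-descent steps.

-22.0139872

∇f = (10r + 2s + 8, 2r + 2s - 8)
(r₁, s₁) = (2.5, 2) − 0.05·(37, 1) = (0.65, 1.95)
(r₂, s₂) = (0.65, 1.95) − 0.05·(18.4, -2.8) = (-0.27, 2.09)
(r₃, s₃) = (-0.27, 2.09) − 0.05·(9.48, -4.36) = (-0.744, 2.308)
(r₄, s₄) = (-0.744, 2.308) − 0.05·(5.176, -4.872) = (-1.0028, 2.5516)
f(-1.0028, 2.5516) = -22.0139872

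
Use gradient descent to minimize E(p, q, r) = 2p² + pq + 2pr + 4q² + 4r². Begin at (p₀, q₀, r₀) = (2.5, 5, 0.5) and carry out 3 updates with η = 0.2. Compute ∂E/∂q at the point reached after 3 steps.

∇E = (4p + q + 2r, p + 8q, 2p + 8r)
(p₁, q₁, r₁) = (2.5, 5, 0.5) − 0.2·(16, 42.5, 9) = (-0.7, -3.5, -1.3)
(p₂, q₂, r₂) = (-0.7, -3.5, -1.3) − 0.2·(-8.9, -28.7, -11.8) = (1.08, 2.24, 1.06)
(p₃, q₃, r₃) = (1.08, 2.24, 1.06) − 0.2·(8.68, 19, 10.64) = (-0.656, -1.56, -1.068)
∂E/∂q at (-0.656, -1.56, -1.068) = -13.136

-13.136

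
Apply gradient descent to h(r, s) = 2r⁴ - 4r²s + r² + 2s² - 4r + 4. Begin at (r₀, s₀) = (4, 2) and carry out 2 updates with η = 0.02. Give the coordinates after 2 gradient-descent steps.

(13.20948224, 4.902528)

∇h = (8r³ - 8rs + 2r - 4, -4r² + 4s)
Step 1: at (4, 2), ∇h = (452, -56) → (4, 2) − 0.02·(452, -56) = (-5.04, 3.12)
Step 2: at (-5.04, 3.12), ∇h = (-912.474112, -89.1264) → (-5.04, 3.12) − 0.02·(-912.474112, -89.1264) = (13.20948224, 4.902528)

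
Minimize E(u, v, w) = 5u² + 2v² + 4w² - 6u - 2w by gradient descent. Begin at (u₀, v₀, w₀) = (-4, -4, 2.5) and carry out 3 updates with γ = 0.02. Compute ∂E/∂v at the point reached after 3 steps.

-12.459008

∇E = (10u - 6, 4v, 8w - 2)
Step 1: at (-4, -4, 2.5), ∇E = (-46, -16, 18) → (-4, -4, 2.5) − 0.02·(-46, -16, 18) = (-3.08, -3.68, 2.14)
Step 2: at (-3.08, -3.68, 2.14), ∇E = (-36.8, -14.72, 15.12) → (-3.08, -3.68, 2.14) − 0.02·(-36.8, -14.72, 15.12) = (-2.344, -3.3856, 1.8376)
Step 3: at (-2.344, -3.3856, 1.8376), ∇E = (-29.44, -13.5424, 12.7008) → (-2.344, -3.3856, 1.8376) − 0.02·(-29.44, -13.5424, 12.7008) = (-1.7552, -3.114752, 1.583584)
∂E/∂v at (-1.7552, -3.114752, 1.583584) = -12.459008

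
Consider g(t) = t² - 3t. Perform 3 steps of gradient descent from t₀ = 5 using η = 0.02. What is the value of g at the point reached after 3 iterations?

7.338782923776

g′(t) = 2t - 3
t₁ = 5 − 0.02·7 = 4.86
t₂ = 4.86 − 0.02·6.72 = 4.7256
t₃ = 4.7256 − 0.02·6.4512 = 4.596576
g(4.596576) = 7.338782923776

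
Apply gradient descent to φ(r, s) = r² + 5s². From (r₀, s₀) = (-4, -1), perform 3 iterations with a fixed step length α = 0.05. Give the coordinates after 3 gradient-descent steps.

(-2.916, -0.125)

∇φ = (2r, 10s)
(r₁, s₁) = (-4, -1) − 0.05·(-8, -10) = (-3.6, -0.5)
(r₂, s₂) = (-3.6, -0.5) − 0.05·(-7.2, -5) = (-3.24, -0.25)
(r₃, s₃) = (-3.24, -0.25) − 0.05·(-6.48, -2.5) = (-2.916, -0.125)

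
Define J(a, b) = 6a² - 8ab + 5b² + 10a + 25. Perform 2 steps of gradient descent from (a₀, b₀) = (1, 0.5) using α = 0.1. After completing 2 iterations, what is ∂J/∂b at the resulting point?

-4.8

∇J = (12a - 8b + 10, -8a + 10b)
(a₁, b₁) = (1, 0.5) − 0.1·(18, -3) = (-0.8, 0.8)
(a₂, b₂) = (-0.8, 0.8) − 0.1·(-6, 14.4) = (-0.2, -0.64)
∂J/∂b at (-0.2, -0.64) = -4.8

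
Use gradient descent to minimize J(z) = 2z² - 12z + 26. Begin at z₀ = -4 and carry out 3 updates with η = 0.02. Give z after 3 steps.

J′(z) = 4z - 12
Step 1: J′(-4) = -28; z₁ = -4 − 0.02·(-28) = -3.44
Step 2: J′(-3.44) = -25.76; z₂ = -3.44 − 0.02·(-25.76) = -2.9248
Step 3: J′(-2.9248) = -23.6992; z₃ = -2.9248 − 0.02·(-23.6992) = -2.450816

-2.450816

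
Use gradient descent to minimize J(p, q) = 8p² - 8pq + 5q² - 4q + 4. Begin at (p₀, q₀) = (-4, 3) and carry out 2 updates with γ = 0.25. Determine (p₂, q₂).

(-77, 54.25)

∇J = (16p - 8q, -8p + 10q - 4)
(p₁, q₁) = (-4, 3) − 0.25·(-88, 58) = (18, -11.5)
(p₂, q₂) = (18, -11.5) − 0.25·(380, -263) = (-77, 54.25)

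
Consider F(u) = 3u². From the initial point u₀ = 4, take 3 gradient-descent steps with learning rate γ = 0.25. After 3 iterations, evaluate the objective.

F′(u) = 6u
u₁ = 4 − 0.25·24 = -2
u₂ = -2 − 0.25·(-12) = 1
u₃ = 1 − 0.25·6 = -0.5
F(-0.5) = 0.75

0.75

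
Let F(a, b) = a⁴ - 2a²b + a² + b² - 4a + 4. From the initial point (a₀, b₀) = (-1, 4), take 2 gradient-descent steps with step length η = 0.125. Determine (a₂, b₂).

∇F = (4a³ - 4ab + 2a - 4, -2a² + 2b)
Step 1: at (-1, 4), ∇F = (6, 6) → (-1, 4) − 0.125·(6, 6) = (-1.75, 3.25)
Step 2: at (-1.75, 3.25), ∇F = (-6.1875, 0.375) → (-1.75, 3.25) − 0.125·(-6.1875, 0.375) = (-0.9765625, 3.203125)

(-0.9765625, 3.203125)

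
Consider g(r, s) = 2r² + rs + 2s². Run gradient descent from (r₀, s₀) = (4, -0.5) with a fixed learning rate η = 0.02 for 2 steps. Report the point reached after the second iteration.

∇g = (4r + s, r + 4s)
(r₁, s₁) = (4, -0.5) − 0.02·(15.5, 2) = (3.69, -0.54)
(r₂, s₂) = (3.69, -0.54) − 0.02·(14.22, 1.53) = (3.4056, -0.5706)

(3.4056, -0.5706)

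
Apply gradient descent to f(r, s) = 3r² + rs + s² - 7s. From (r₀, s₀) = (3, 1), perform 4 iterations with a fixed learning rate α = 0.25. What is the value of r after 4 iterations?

-0.28125

∇f = (6r + s, r + 2s - 7)
Step 1: at (3, 1), ∇f = (19, -2) → (3, 1) − 0.25·(19, -2) = (-1.75, 1.5)
Step 2: at (-1.75, 1.5), ∇f = (-9, -5.75) → (-1.75, 1.5) − 0.25·(-9, -5.75) = (0.5, 2.9375)
Step 3: at (0.5, 2.9375), ∇f = (5.9375, -0.625) → (0.5, 2.9375) − 0.25·(5.9375, -0.625) = (-0.984375, 3.09375)
Step 4: at (-0.984375, 3.09375), ∇f = (-2.8125, -1.796875) → (-0.984375, 3.09375) − 0.25·(-2.8125, -1.796875) = (-0.28125, 3.54296875)
r = -0.28125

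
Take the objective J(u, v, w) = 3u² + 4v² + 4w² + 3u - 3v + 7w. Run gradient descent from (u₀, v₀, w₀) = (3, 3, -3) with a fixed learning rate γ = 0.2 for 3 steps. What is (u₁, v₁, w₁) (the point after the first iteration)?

∇J = (6u + 3, 8v - 3, 8w + 7)
Step 1: at (3, 3, -3), ∇J = (21, 21, -17) → (3, 3, -3) − 0.2·(21, 21, -17) = (-1.2, -1.2, 0.4)

(-1.2, -1.2, 0.4)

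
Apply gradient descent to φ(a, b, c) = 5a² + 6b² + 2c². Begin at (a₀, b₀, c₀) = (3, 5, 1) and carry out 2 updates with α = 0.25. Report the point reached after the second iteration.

(6.75, 20, 0)

∇φ = (10a, 12b, 4c)
(a₁, b₁, c₁) = (3, 5, 1) − 0.25·(30, 60, 4) = (-4.5, -10, 0)
(a₂, b₂, c₂) = (-4.5, -10, 0) − 0.25·(-45, -120, 0) = (6.75, 20, 0)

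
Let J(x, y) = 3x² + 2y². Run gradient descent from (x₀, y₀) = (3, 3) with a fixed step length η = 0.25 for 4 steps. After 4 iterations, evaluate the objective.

0.10546875

∇J = (6x, 4y)
(x₁, y₁) = (3, 3) − 0.25·(18, 12) = (-1.5, 0)
(x₂, y₂) = (-1.5, 0) − 0.25·(-9, 0) = (0.75, 0)
(x₃, y₃) = (0.75, 0) − 0.25·(4.5, 0) = (-0.375, 0)
(x₄, y₄) = (-0.375, 0) − 0.25·(-2.25, 0) = (0.1875, 0)
J(0.1875, 0) = 0.10546875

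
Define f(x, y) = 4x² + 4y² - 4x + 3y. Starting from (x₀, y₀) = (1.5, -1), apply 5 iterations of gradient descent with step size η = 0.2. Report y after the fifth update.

-0.3264

∇f = (8x - 4, 8y + 3)
Step 1: at (1.5, -1), ∇f = (8, -5) → (1.5, -1) − 0.2·(8, -5) = (-0.1, 0)
Step 2: at (-0.1, 0), ∇f = (-4.8, 3) → (-0.1, 0) − 0.2·(-4.8, 3) = (0.86, -0.6)
Step 3: at (0.86, -0.6), ∇f = (2.88, -1.8) → (0.86, -0.6) − 0.2·(2.88, -1.8) = (0.284, -0.24)
Step 4: at (0.284, -0.24), ∇f = (-1.728, 1.08) → (0.284, -0.24) − 0.2·(-1.728, 1.08) = (0.6296, -0.456)
Step 5: at (0.6296, -0.456), ∇f = (1.0368, -0.648) → (0.6296, -0.456) − 0.2·(1.0368, -0.648) = (0.42224, -0.3264)
y = -0.3264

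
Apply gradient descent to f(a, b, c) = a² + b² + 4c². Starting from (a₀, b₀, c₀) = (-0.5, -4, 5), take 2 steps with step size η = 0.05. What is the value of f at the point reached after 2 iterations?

23.621625

∇f = (2a, 2b, 8c)
Step 1: at (-0.5, -4, 5), ∇f = (-1, -8, 40) → (-0.5, -4, 5) − 0.05·(-1, -8, 40) = (-0.45, -3.6, 3)
Step 2: at (-0.45, -3.6, 3), ∇f = (-0.9, -7.2, 24) → (-0.45, -3.6, 3) − 0.05·(-0.9, -7.2, 24) = (-0.405, -3.24, 1.8)
f(-0.405, -3.24, 1.8) = 23.621625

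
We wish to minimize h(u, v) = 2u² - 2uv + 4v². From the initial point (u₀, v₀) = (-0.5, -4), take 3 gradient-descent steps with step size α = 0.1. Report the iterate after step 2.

∇h = (4u - 2v, -2u + 8v)
Step 1: at (-0.5, -4), ∇h = (6, -31) → (-0.5, -4) − 0.1·(6, -31) = (-1.1, -0.9)
Step 2: at (-1.1, -0.9), ∇h = (-2.6, -5) → (-1.1, -0.9) − 0.1·(-2.6, -5) = (-0.84, -0.4)

(-0.84, -0.4)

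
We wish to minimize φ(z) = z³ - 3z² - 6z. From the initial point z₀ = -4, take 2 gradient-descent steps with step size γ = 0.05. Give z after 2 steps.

φ′(z) = 3z² - 6z - 6
z₁ = -4 − 0.05·66 = -7.3
z₂ = -7.3 − 0.05·197.67 = -17.1835

-17.1835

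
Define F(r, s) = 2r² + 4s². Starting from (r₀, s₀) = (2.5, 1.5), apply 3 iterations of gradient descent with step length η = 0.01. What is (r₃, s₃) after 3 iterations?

(2.21184, 1.168032)

∇F = (4r, 8s)
(r₁, s₁) = (2.5, 1.5) − 0.01·(10, 12) = (2.4, 1.38)
(r₂, s₂) = (2.4, 1.38) − 0.01·(9.6, 11.04) = (2.304, 1.2696)
(r₃, s₃) = (2.304, 1.2696) − 0.01·(9.216, 10.1568) = (2.21184, 1.168032)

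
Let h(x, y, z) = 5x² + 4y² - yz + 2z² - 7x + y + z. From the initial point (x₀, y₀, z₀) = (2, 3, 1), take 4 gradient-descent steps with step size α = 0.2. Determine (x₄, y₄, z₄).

(2, 0.3152, -0.3952)

∇h = (10x - 7, 8y - z + 1, -y + 4z + 1)
(x₁, y₁, z₁) = (2, 3, 1) − 0.2·(13, 24, 2) = (-0.6, -1.8, 0.6)
(x₂, y₂, z₂) = (-0.6, -1.8, 0.6) − 0.2·(-13, -14, 5.2) = (2, 1, -0.44)
(x₃, y₃, z₃) = (2, 1, -0.44) − 0.2·(13, 9.44, -1.76) = (-0.6, -0.888, -0.088)
(x₄, y₄, z₄) = (-0.6, -0.888, -0.088) − 0.2·(-13, -6.016, 1.536) = (2, 0.3152, -0.3952)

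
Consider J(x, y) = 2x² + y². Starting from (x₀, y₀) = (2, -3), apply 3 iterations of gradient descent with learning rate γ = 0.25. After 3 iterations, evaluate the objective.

0.140625

∇J = (4x, 2y)
(x₁, y₁) = (2, -3) − 0.25·(8, -6) = (0, -1.5)
(x₂, y₂) = (0, -1.5) − 0.25·(0, -3) = (0, -0.75)
(x₃, y₃) = (0, -0.75) − 0.25·(0, -1.5) = (0, -0.375)
J(0, -0.375) = 0.140625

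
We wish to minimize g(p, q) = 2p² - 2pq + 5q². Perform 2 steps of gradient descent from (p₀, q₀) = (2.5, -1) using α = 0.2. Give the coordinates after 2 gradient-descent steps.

(0.82, -1.96)

∇g = (4p - 2q, -2p + 10q)
(p₁, q₁) = (2.5, -1) − 0.2·(12, -15) = (0.1, 2)
(p₂, q₂) = (0.1, 2) − 0.2·(-3.6, 19.8) = (0.82, -1.96)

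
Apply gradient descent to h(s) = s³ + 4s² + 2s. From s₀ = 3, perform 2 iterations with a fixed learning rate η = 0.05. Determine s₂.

0.091625

h′(s) = 3s² + 8s + 2
Step 1: h′(3) = 53; s₁ = 3 − 0.05·53 = 0.35
Step 2: h′(0.35) = 5.1675; s₂ = 0.35 − 0.05·5.1675 = 0.091625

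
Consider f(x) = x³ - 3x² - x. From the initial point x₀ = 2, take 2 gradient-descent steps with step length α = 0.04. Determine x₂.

f′(x) = 3x² - 6x - 1
Step 1: f′(2) = -1; x₁ = 2 − 0.04·(-1) = 2.04
Step 2: f′(2.04) = -0.7552; x₂ = 2.04 − 0.04·(-0.7552) = 2.070208

2.070208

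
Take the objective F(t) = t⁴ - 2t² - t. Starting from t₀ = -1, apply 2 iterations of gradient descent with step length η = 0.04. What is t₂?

F′(t) = 4t³ - 4t - 1
t₁ = -1 − 0.04·(-1) = -0.96
t₂ = -0.96 − 0.04·(-0.698944) = -0.93204224

-0.93204224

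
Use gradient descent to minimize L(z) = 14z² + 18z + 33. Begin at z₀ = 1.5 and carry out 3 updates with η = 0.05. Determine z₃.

L′(z) = 28z + 18
z₁ = 1.5 − 0.05·60 = -1.5
z₂ = -1.5 − 0.05·(-24) = -0.3
z₃ = -0.3 − 0.05·9.6 = -0.78

-0.78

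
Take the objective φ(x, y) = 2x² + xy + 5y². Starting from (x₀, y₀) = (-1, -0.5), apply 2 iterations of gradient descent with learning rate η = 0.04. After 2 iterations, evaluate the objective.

1.0799232

∇φ = (4x + y, x + 10y)
Step 1: at (-1, -0.5), ∇φ = (-4.5, -6) → (-1, -0.5) − 0.04·(-4.5, -6) = (-0.82, -0.26)
Step 2: at (-0.82, -0.26), ∇φ = (-3.54, -3.42) → (-0.82, -0.26) − 0.04·(-3.54, -3.42) = (-0.6784, -0.1232)
φ(-0.6784, -0.1232) = 1.0799232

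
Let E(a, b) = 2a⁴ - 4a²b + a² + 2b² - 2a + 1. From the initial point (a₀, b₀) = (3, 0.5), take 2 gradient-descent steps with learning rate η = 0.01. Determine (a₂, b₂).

(0.92112896, 0.840256)

∇E = (8a³ - 8ab + 2a - 2, -4a² + 4b)
(a₁, b₁) = (3, 0.5) − 0.01·(208, -34) = (0.92, 0.84)
(a₂, b₂) = (0.92, 0.84) − 0.01·(-0.112896, -0.0256) = (0.92112896, 0.840256)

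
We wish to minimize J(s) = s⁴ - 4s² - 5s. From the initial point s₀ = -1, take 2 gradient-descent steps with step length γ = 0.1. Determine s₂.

-0.8284

J′(s) = 4s³ - 8s - 5
Step 1: J′(-1) = -1; s₁ = -1 − 0.1·(-1) = -0.9
Step 2: J′(-0.9) = -0.716; s₂ = -0.9 − 0.1·(-0.716) = -0.8284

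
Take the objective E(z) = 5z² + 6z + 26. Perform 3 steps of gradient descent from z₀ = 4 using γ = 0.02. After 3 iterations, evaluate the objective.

51.9348352

E′(z) = 10z + 6
z₁ = 4 − 0.02·46 = 3.08
z₂ = 3.08 − 0.02·36.8 = 2.344
z₃ = 2.344 − 0.02·29.44 = 1.7552
E(1.7552) = 51.9348352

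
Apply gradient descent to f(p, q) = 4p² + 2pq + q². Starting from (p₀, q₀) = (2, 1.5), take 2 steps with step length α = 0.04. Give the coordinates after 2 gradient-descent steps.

∇f = (8p + 2q, 2p + 2q)
(p₁, q₁) = (2, 1.5) − 0.04·(19, 7) = (1.24, 1.22)
(p₂, q₂) = (1.24, 1.22) − 0.04·(12.36, 4.92) = (0.7456, 1.0232)

(0.7456, 1.0232)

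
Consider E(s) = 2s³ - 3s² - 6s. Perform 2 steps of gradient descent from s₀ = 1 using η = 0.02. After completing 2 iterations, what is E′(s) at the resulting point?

E′(s) = 6s² - 6s - 6
Step 1: E′(1) = -6; s₁ = 1 − 0.02·(-6) = 1.12
Step 2: E′(1.12) = -5.1936; s₂ = 1.12 − 0.02·(-5.1936) = 1.223872
E′(s) at (1.223872) = -4.356055965696

-4.356055965696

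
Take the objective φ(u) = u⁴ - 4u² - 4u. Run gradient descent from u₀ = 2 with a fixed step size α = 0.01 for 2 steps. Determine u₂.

φ′(u) = 4u³ - 8u - 4
Step 1: φ′(2) = 12; u₁ = 2 − 0.01·12 = 1.88
Step 2: φ′(1.88) = 7.538688; u₂ = 1.88 − 0.01·7.538688 = 1.80461312

1.80461312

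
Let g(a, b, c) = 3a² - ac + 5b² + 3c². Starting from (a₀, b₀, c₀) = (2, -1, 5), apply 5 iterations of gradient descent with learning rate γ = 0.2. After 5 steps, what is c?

-0.01536

∇g = (6a - c, 10b, -a + 6c)
(a₁, b₁, c₁) = (2, -1, 5) − 0.2·(7, -10, 28) = (0.6, 1, -0.6)
(a₂, b₂, c₂) = (0.6, 1, -0.6) − 0.2·(4.2, 10, -4.2) = (-0.24, -1, 0.24)
(a₃, b₃, c₃) = (-0.24, -1, 0.24) − 0.2·(-1.68, -10, 1.68) = (0.096, 1, -0.096)
(a₄, b₄, c₄) = (0.096, 1, -0.096) − 0.2·(0.672, 10, -0.672) = (-0.0384, -1, 0.0384)
(a₅, b₅, c₅) = (-0.0384, -1, 0.0384) − 0.2·(-0.2688, -10, 0.2688) = (0.01536, 1, -0.01536)
c = -0.01536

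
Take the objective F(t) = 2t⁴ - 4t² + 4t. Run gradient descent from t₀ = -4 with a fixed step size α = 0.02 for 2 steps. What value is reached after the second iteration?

-20.58825728

F′(t) = 8t³ - 8t + 4
Step 1: F′(-4) = -476; t₁ = -4 − 0.02·(-476) = 5.52
Step 2: F′(5.52) = 1305.412864; t₂ = 5.52 − 0.02·1305.412864 = -20.58825728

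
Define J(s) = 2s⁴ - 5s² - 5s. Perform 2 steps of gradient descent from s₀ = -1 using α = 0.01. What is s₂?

J′(s) = 8s³ - 10s - 5
s₁ = -1 − 0.01·(-3) = -0.97
s₂ = -0.97 − 0.01·(-2.601384) = -0.94398616

-0.94398616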